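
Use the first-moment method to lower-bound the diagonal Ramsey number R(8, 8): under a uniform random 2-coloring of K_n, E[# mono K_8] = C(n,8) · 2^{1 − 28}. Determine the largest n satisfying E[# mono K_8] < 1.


We need C(n, 8) · 2^{1 − 28} < 1, i.e. C(n, 8) < 2^{28 − 1} = 134217728.
Check values of n near the boundary:
  n = 37: C(37, 8) = 38608020; 38608020 < 134217728? YES
  n = 38: C(38, 8) = 48903492; 48903492 < 134217728? YES
  n = 39: C(39, 8) = 61523748; 61523748 < 134217728? YES
  n = 40: C(40, 8) = 76904685; 76904685 < 134217728? YES
  n = 41: C(41, 8) = 95548245; 95548245 < 134217728? YES
  n = 42: C(42, 8) = 118030185; 118030185 < 134217728? YES
  n = 43: C(43, 8) = 145008513; 145008513 < 134217728? NO
The largest n with C(n, 8) < 134217728 is n = 42 (where E[X] = 118030185/134217728 ≈ 0.879). Hence R(8, 8) > 42, i.e. R(8, 8) ≥ 43.

Largest n = 42; hence R(8, 8) > 42.


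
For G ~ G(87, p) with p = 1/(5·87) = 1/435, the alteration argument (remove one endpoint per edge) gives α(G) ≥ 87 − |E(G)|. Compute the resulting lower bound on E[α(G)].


E[|E(G)|] = C(87, 2)·p = 3741 · (1/435) = 43/5.
E[α(G)] ≥ n − E[|E(G)|] = 87 − 43/5 = 392/5.
Numerically: ≈ 78.400000.
(This is only a lower bound; the true E[α(G)] may be larger.)

E[α(G)] ≥ 392/5 ≈ 78.400000.


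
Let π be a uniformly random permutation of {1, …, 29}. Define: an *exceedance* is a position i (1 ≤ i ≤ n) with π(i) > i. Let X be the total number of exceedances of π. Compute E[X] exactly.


Write X = Σ_{i=1}^{29} X_i, where X_i = 1_{π(i) > i}.
For each fixed i, π(i) is uniform over {1, …, 29} (marginal of a uniform permutation), so P[π(i) > i] = (n − i)/n. Summing: Σ_{i=1}^{29} (n − i)/n = (0 + 1 + … + 28)/29 = 29(29 − 1)/(2·29) = (29 − 1)/2.
Hence E[X] = Σ_{i=1}^{29} (29 − i)/29 = 14 ≈ 14.000000.

E[X] = 14 = 14.000000.


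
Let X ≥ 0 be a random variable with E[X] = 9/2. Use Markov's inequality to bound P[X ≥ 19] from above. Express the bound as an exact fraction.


μ = E[X] = 9/2, a = 19.
Markov: P[X ≥ 19] ≤ μ/a = (9/2)/19 = 9/38.
Numerically: ≈ 0.237.
(Since a = 19 > μ = 4.500, the bound 9/38 is < 1 and informative.)

P[X ≥ 19] ≤ 9/38 ≈ 0.237.


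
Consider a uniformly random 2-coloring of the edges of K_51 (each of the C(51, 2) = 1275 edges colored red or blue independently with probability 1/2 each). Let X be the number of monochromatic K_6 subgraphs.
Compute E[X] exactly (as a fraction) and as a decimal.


Let X = Σ_S X_S over the C(51, 6) = 18009460 subsets S of size 6, where X_S = 1 if the K_6 on S is monochromatic.
For a fixed S, the K_6 on S has C(6, 2) = 15 edges. P[all 15 edges red] = (1/2)^15, and likewise for blue, so P[monochromatic] = 2·(1/2)^15 = 2^{1 − 15} = 1/16384.
By linearity of expectation: E[X] = C(51, 6) · 2^{1 − 15} = 18009460 · 1/16384 = 4502365/4096.
Numerically: E[X] ≈ 1099.2102.

E[X] = C(51,6)·2^(1−C(6,2)) = 4502365/4096 ≈ 1099.2102.


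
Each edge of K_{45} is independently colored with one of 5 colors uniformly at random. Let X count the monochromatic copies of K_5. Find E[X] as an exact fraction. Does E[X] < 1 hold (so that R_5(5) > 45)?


E[X] = C(45, 5) · 5^{1 − 10} = 1221759 · 5^{−9} = 1221759/1953125.
As a reduced fraction: E[X] = 1221759/1953125 ≈ 0.626.
Is E[X] < 1? YES.
Since E[X] < 1, there exists a 5-coloring of K_{45} with no monochromatic K_5; hence R_5(5) > 45.

E[X] = 1221759/1953125 ≈ 0.626; E[X] < 1, so R_5(5) > 45.


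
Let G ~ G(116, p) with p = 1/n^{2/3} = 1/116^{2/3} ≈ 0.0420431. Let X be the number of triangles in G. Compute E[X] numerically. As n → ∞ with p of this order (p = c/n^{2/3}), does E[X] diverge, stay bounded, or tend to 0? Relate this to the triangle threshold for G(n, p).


Number of potential triangles: C(116, 3) = 253460.
Each occurs with probability p³ ≈ (0.0420431)³ ≈ 7.43162901e-05.
By linearity: E[X] = C(116, 3)·p³ ≈ 253460 · 7.43162901e-05 ≈ 18.836207.
Since α = 2/3 < 1, p = c/n^{2/3} ≫ 1/n is above the triangle threshold p ~ 1/n. Asymptotically E[X] ~ (c³/6)·n^{3(1−α)} = (1³/6)·n^{1} → ∞; triangles are abundant w.h.p.

E[X] ≈ 18.836207; in regime p = Θ(1/n^{2/3}) E[X] diverges (above the triangle threshold p ~ 1/n).


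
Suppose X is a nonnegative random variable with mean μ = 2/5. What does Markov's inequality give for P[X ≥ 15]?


μ = E[X] = 2/5, a = 15.
Markov: P[X ≥ 15] ≤ μ/a = (2/5)/15 = 2/75.
Numerically: ≈ 0.0267.
(Since a = 15 > μ = 0.4000, the bound 2/75 is < 1 and informative.)

P[X ≥ 15] ≤ 2/75 ≈ 0.0267.


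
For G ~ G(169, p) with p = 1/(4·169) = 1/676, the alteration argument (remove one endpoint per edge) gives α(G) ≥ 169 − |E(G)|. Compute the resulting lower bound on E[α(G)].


E[|E(G)|] = C(169, 2)·p = 14196 · (1/676) = 21.
E[α(G)] ≥ n − E[|E(G)|] = 169 − 21 = 148.
Numerically: ≈ 148.000000.
(This is only a lower bound; the true E[α(G)] may be larger.)

E[α(G)] ≥ 148 ≈ 148.000000.


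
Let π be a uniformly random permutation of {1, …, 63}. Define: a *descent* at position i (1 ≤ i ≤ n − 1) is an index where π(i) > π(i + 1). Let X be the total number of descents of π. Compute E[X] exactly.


Write X = Σ X_I over i = 1, …, 62, with X_I the indicator of one descent.
There are 62 indicators.
For each fixed i, the pair (π(i), π(i+1)) is a uniformly random ordered pair of distinct values from {1, …, 63}; by symmetry P[π(i) > π(i+1)] = 1/2.
By linearity: E[X] = 62 · (1/2) = (63 − 1) · (1/2) = 31 ≈ 31.00000.

E[X] = 31 = 31.00000.


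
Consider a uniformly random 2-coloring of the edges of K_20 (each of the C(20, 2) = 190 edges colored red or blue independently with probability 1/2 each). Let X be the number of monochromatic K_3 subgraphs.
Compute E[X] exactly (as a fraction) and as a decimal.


Let X = Σ_S X_S over the C(20, 3) = 1140 subsets S of size 3, where X_S = 1 if the K_3 on S is monochromatic.
For a fixed S, the K_3 on S has C(3, 2) = 3 edges. P[all 3 edges red] = (1/2)^3, and likewise for blue, so P[monochromatic] = 2·(1/2)^3 = 2^{1 − 3} = 1/4.
By linearity: E[X] = C(20, 3) · 2^{1 − 3} = 1140 · 1/4 = 285.
Numerically: E[X] ≈ 285.0000.

E[X] = C(20,3)·2^(1−C(3,2)) = 285 ≈ 285.0000.


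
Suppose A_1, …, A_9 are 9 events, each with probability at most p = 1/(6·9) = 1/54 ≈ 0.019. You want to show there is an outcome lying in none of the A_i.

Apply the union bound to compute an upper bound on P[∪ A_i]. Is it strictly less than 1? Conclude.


Union bound: P[∪_{i=1}^{9} A_i] ≤ Σ_i P[A_i] ≤ 9·p = 9·(1/54) = 1/6.
Numerically: 1/6 ≈ 0.167.
Is 1/6 < 1? YES.
Since P[∪ A_i] ≤ 1/6 < 1, the complement has P[∩ A_i^c] ≥ 1 − 1/6 = 5/6 > 0, so some outcome avoids every A_i.

9·p = 1/6 ≈ 0.167; existence CERTIFIED by the union bound.


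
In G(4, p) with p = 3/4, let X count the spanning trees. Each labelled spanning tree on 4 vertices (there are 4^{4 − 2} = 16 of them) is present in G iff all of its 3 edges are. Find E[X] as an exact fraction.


K_4 has 4^{4 − 2} = 16 labelled spanning trees.
For each such spanning tree H, let X_H = 1 if all 3 edges of H are present in G. Then P[X_H = 1] = p^{3} = (3/4)^{3} = 27/64.
Summing the indicators: E[X] = Σ_H E[X_H] = 16 · p^{3} = 16 · 27/64 = 27/4.
Numerically: E[X] ≈ 6.75.

E[X] = 16 · (3/4)^{3} = 27/4 ≈ 6.75.


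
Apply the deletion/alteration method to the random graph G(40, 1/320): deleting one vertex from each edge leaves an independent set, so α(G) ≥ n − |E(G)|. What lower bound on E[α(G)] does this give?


E[|E(G)|] = C(40, 2)·p = 780 · (1/320) = 39/16.
E[α(G)] ≥ n − E[|E(G)|] = 40 − 39/16 = 601/16.
Numerically: ≈ 37.5625.
(This is only a lower bound; the true E[α(G)] may be larger.)

E[α(G)] ≥ 601/16 ≈ 37.5625.


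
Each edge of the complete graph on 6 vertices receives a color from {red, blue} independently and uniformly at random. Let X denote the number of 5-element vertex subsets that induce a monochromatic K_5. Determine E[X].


Let X = Σ_S X_S over the C(6, 5) = 6 subsets S of size 5, where X_S = 1 if the K_5 on S is monochromatic.
For a fixed S, the K_5 on S has C(5, 2) = 10 edges. P[all 10 edges red] = (1/2)^10, and likewise for blue, so P[monochromatic] = 2·(1/2)^10 = 2^{1 − 10} = 1/512.
By linearity of expectation: E[X] = C(6, 5) · 2^{1 − 10} = 6 · 1/512 = 3/256.
Numerically: E[X] ≈ 0.01172.

E[X] = C(6,5)·2^(1−C(5,2)) = 3/256 ≈ 0.01172.


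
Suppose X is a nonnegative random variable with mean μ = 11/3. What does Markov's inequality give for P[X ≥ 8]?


μ = E[X] = 11/3, a = 8.
Markov: P[X ≥ 8] ≤ μ/a = (11/3)/8 = 11/24.
Numerically: ≈ 0.458333.
(Since a = 8 > μ = 3.666667, the bound 11/24 is < 1 and informative.)

P[X ≥ 8] ≤ 11/24 ≈ 0.458333.


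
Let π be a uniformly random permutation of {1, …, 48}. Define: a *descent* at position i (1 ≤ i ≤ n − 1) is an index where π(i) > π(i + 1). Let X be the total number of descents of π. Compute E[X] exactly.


Write X = Σ X_I over i = 1, …, 47, with X_I the indicator of one descent.
There are 47 indicators.
For each fixed i, the pair (π(i), π(i+1)) is a uniformly random ordered pair of distinct values from {1, …, 48}; by symmetry P[π(i) > π(i+1)] = 1/2.
By linearity: E[X] = 47 · (1/2) = (48 − 1) · (1/2) = 47/2 ≈ 23.5000.

E[X] = 47/2 = 23.5000.


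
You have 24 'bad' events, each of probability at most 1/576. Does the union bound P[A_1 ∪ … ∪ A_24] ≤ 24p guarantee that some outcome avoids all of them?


Union bound: P[∪_{i=1}^{24} A_i] ≤ Σ_i P[A_i] ≤ 24·p = 24·(1/576) = 1/24.
Numerically: 1/24 ≈ 0.0416667.
Is 1/24 < 1? YES.
Since P[∪ A_i] ≤ 1/24 < 1, the complement has P[∩ A_i^c] ≥ 1 − 1/24 = 23/24 > 0, so some outcome avoids every A_i.

24·p = 1/24 ≈ 0.0416667; existence CERTIFIED by the union bound.


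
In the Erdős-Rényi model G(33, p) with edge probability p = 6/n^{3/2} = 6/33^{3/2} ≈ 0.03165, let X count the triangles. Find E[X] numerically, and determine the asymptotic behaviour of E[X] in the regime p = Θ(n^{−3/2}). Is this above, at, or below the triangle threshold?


Number of potential triangles: C(33, 3) = 5456.
Each occurs with probability p³ ≈ (0.03165)³ ≈ 3.1705968e-05.
By linearity: E[X] = C(33, 3)·p³ ≈ 5456 · 3.1705968e-05 ≈ 0.17299.
Since α = 3/2 > 1, p = c/n^{3/2} = o(1/n) is below the triangle threshold p ~ 1/n. Asymptotically E[X] ~ (c³/6)·n^{3(1−α)} = (6³/6)·n^{-1.5} → 0, so by Markov's inequality G has no triangles w.h.p.

E[X] ≈ 0.17299; in regime p = Θ(1/n^{3/2}) E[X] tends to 0 (below the triangle threshold p ~ 1/n).


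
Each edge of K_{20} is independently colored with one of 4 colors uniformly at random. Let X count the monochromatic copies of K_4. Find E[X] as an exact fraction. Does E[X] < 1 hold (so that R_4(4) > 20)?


E[X] = C(20, 4) · 4^{1 − 6} = 4845 · 4^{−5} = 4845/1024.
As a reduced fraction: E[X] = 4845/1024 ≈ 4.731445.
Is E[X] < 1? NO.
Since E[X] ≥ 1, the first-moment bound is inconclusive at n = 20; it does NOT by itself certify R_4(4) > 20.

E[X] = 4845/1024 ≈ 4.731445; E[X] ≥ 1; first-moment method inconclusive here.


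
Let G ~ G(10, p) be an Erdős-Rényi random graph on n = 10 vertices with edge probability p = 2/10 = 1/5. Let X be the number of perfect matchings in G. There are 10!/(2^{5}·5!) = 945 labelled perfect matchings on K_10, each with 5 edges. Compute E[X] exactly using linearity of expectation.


K_10 has 10!/(2^{5}·5!) = 945 labelled perfect matchings.
For each such perfect matching H, let X_H = 1 if all 5 edges of H are present in G. Then P[X_H = 1] = p^{5} = (1/5)^{5} = 1/3125.
By linearity of expectation: E[X] = Σ_H E[X_H] = 945 · p^{5} = 945 · 1/3125 = 189/625.
Numerically: E[X] ≈ 0.3024.

E[X] = 945 · (1/5)^{5} = 189/625 ≈ 0.3024.


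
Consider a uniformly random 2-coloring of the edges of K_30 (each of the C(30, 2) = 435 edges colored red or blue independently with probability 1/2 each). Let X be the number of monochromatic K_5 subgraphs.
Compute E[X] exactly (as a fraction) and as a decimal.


Let X = Σ_S X_S over the C(30, 5) = 142506 subsets S of size 5, where X_S = 1 if the K_5 on S is monochromatic.
For a fixed S, the K_5 on S has C(5, 2) = 10 edges. P[all 10 edges red] = (1/2)^10, and likewise for blue, so P[monochromatic] = 2·(1/2)^10 = 2^{1 − 10} = 1/512.
By linearity of expectation: E[X] = C(30, 5) · 2^{1 − 10} = 142506 · 1/512 = 71253/256.
Numerically: E[X] ≈ 278.332031.

E[X] = C(30,5)·2^(1−C(5,2)) = 71253/256 ≈ 278.332031.


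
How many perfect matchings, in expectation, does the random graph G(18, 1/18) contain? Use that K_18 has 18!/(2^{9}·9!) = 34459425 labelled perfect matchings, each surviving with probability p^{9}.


K_18 has 18!/(2^{9}·9!) = 34459425 labelled perfect matchings.
For each such perfect matching H, let X_H = 1 if all 9 edges of H are present in G. Then P[X_H = 1] = p^{9} = (1/18)^{9} = 1/198359290368.
By linearity of expectation: E[X] = Σ_H E[X_H] = 34459425 · p^{9} = 34459425 · 1/198359290368 = 425425/2448880128.
Numerically: E[X] ≈ 0.00017372.

E[X] = 34459425 · (1/18)^{9} = 425425/2448880128 ≈ 0.00017372.


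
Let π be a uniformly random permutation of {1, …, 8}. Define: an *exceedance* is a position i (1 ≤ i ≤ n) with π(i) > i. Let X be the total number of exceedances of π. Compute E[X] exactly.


Write X = Σ_{i=1}^{8} X_i, where X_i = 1_{π(i) > i}.
For each fixed i, π(i) is uniform over {1, …, 8} (marginal of a uniform permutation), so P[π(i) > i] = (n − i)/n. Summing: Σ_{i=1}^{8} (n − i)/n = (0 + 1 + … + 7)/8 = 8(8 − 1)/(2·8) = (8 − 1)/2.
Hence E[X] = Σ_{i=1}^{8} (8 − i)/8 = 7/2 ≈ 3.500000.

E[X] = 7/2 = 3.500000.


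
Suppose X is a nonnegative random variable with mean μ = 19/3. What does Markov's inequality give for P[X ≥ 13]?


μ = E[X] = 19/3, a = 13.
Markov: P[X ≥ 13] ≤ μ/a = (19/3)/13 = 19/39.
Numerically: ≈ 0.4872.
(Since a = 13 > μ = 6.3333, the bound 19/39 is < 1 and informative.)

P[X ≥ 13] ≤ 19/39 ≈ 0.4872.


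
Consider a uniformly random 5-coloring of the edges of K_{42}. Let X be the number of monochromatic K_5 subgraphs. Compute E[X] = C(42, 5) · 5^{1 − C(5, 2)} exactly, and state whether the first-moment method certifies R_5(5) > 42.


E[X] = C(42, 5) · 5^{1 − 10} = 850668 · 5^{−9} = 850668/1953125.
As a reduced fraction: E[X] = 850668/1953125 ≈ 0.4355.
Is E[X] < 1? YES.
Since E[X] < 1, there exists a 5-coloring of K_{42} with no monochromatic K_5; hence R_5(5) > 42.

E[X] = 850668/1953125 ≈ 0.4355; E[X] < 1, so R_5(5) > 42.


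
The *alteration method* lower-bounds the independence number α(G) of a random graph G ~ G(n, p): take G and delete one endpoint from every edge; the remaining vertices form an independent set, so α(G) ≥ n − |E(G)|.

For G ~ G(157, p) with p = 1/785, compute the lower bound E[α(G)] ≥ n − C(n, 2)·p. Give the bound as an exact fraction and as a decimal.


E[|E(G)|] = C(157, 2)·p = 12246 · (1/785) = 78/5.
E[α(G)] ≥ n − E[|E(G)|] = 157 − 78/5 = 707/5.
Numerically: ≈ 141.400000.
(This is only a lower bound; the true E[α(G)] may be larger.)

E[α(G)] ≥ 707/5 ≈ 141.400000.


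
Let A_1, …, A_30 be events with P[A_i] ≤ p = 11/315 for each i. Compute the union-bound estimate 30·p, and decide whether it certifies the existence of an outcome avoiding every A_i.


Union bound: P[∪_{i=1}^{30} A_i] ≤ Σ_i P[A_i] ≤ 30·p = 30·(11/315) = 22/21.
Numerically: 22/21 ≈ 1.0476.
Is 22/21 < 1? NO.
Since the bound 22/21 is ≥ 1, the union bound is uninformative here; it does NOT by itself certify existence.

30·p = 22/21 ≈ 1.0476; existence NOT certified by the union bound.


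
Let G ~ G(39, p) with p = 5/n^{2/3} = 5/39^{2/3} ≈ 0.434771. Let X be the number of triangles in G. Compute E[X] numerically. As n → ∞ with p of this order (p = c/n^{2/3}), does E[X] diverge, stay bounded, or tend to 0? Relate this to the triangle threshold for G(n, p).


Number of potential triangles: C(39, 3) = 9139.
Each occurs with probability p³ ≈ (0.434771)³ ≈ 8.21827745e-02.
By linearity: E[X] = C(39, 3)·p³ ≈ 9139 · 8.21827745e-02 ≈ 751.068376.
Since α = 2/3 < 1, p = c/n^{2/3} ≫ 1/n is above the triangle threshold p ~ 1/n. Asymptotically E[X] ~ (c³/6)·n^{3(1−α)} = (5³/6)·n^{1} → ∞; triangles are abundant w.h.p.

E[X] ≈ 751.068376; in regime p = Θ(1/n^{2/3}) E[X] diverges (above the triangle threshold p ~ 1/n).


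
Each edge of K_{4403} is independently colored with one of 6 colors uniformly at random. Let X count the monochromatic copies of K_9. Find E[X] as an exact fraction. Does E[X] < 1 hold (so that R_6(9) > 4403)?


E[X] = C(4403, 9) · 6^{1 − 36} = 1699894433046281918452233150 · 6^{−35} = 1699894433046281918452233150/1719070799748422591028658176.
As a reduced fraction: E[X] = 283315738841046986408705525/286511799958070431838109696 ≈ 0.9888449.
Is E[X] < 1? YES.
Since E[X] < 1, there exists a 6-coloring of K_{4403} with no monochromatic K_9; hence R_6(9) > 4403.

E[X] = 283315738841046986408705525/286511799958070431838109696 ≈ 0.9888449; E[X] < 1, so R_6(9) > 4403.


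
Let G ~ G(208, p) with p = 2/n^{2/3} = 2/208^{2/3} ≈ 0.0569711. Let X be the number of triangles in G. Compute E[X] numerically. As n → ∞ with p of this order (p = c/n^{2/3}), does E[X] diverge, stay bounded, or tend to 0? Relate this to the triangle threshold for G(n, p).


Number of potential triangles: C(208, 3) = 1478256.
Each occurs with probability p³ ≈ (0.0569711)³ ≈ 1.84911243e-04.
By linearity: E[X] = C(208, 3)·p³ ≈ 1478256 · 1.84911243e-04 ≈ 273.346154.
Since α = 2/3 < 1, p = c/n^{2/3} ≫ 1/n is above the triangle threshold p ~ 1/n. Asymptotically E[X] ~ (c³/6)·n^{3(1−α)} = (2³/6)·n^{1} → ∞; triangles are abundant w.h.p.

E[X] ≈ 273.346154; in regime p = Θ(1/n^{2/3}) E[X] diverges (above the triangle threshold p ~ 1/n).


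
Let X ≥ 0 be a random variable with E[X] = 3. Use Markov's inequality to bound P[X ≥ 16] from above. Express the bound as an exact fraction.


μ = E[X] = 3, a = 16.
Markov: P[X ≥ 16] ≤ μ/a = (3)/16 = 3/16.
Numerically: ≈ 0.1875.
(Since a = 16 > μ = 3.0000, the bound 3/16 is < 1 and informative.)

P[X ≥ 16] ≤ 3/16 ≈ 0.1875.


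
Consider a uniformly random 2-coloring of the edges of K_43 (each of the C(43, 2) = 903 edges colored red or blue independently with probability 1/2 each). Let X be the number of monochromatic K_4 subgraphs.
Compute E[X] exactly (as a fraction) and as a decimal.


Let X = Σ_S X_S over the C(43, 4) = 123410 subsets S of size 4, where X_S = 1 if the K_4 on S is monochromatic.
For a fixed S, the K_4 on S has C(4, 2) = 6 edges. P[all 6 edges red] = (1/2)^6, and likewise for blue, so P[monochromatic] = 2·(1/2)^6 = 2^{1 − 6} = 1/32.
By linearity of expectation: E[X] = C(43, 4) · 2^{1 − 6} = 123410 · 1/32 = 61705/16.
Numerically: E[X] ≈ 3856.5625.

E[X] = C(43,4)·2^(1−C(4,2)) = 61705/16 ≈ 3856.5625.


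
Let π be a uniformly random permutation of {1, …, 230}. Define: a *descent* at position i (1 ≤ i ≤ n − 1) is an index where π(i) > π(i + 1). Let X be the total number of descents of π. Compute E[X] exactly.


Write X = Σ X_I over i = 1, …, 229, with X_I the indicator of one descent.
There are 229 indicators.
For each fixed i, the pair (π(i), π(i+1)) is a uniformly random ordered pair of distinct values from {1, …, 230}; by symmetry P[π(i) > π(i+1)] = 1/2.
By linearity: E[X] = 229 · (1/2) = (230 − 1) · (1/2) = 229/2 ≈ 114.50000.

E[X] = 229/2 = 114.50000.


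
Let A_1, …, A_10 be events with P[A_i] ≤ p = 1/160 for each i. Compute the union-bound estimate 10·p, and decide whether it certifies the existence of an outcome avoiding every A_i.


Union bound: P[∪_{i=1}^{10} A_i] ≤ Σ_i P[A_i] ≤ 10·p = 10·(1/160) = 1/16.
Numerically: 1/16 ≈ 0.0625000.
Is 1/16 < 1? YES.
Since P[∪ A_i] ≤ 1/16 < 1, the complement has P[∩ A_i^c] ≥ 1 − 1/16 = 15/16 > 0, so some outcome avoids every A_i.

10·p = 1/16 ≈ 0.0625000; existence CERTIFIED by the union bound.


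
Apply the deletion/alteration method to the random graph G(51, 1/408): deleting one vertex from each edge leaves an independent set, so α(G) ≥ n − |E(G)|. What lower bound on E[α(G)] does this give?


E[|E(G)|] = C(51, 2)·p = 1275 · (1/408) = 25/8.
E[α(G)] ≥ n − E[|E(G)|] = 51 − 25/8 = 383/8.
Numerically: ≈ 47.8750.
(This is only a lower bound; the true E[α(G)] may be larger.)

E[α(G)] ≥ 383/8 ≈ 47.8750.


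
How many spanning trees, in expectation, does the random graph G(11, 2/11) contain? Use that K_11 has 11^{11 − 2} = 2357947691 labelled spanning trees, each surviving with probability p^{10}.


K_11 has 11^{11 − 2} = 2357947691 labelled spanning trees.
For each such spanning tree H, let X_H = 1 if all 10 edges of H are present in G. Then P[X_H = 1] = p^{10} = (2/11)^{10} = 1024/25937424601.
Summing the indicators: E[X] = Σ_H E[X_H] = 2357947691 · p^{10} = 2357947691 · 1024/25937424601 = 1024/11.
Numerically: E[X] ≈ 93.09.

E[X] = 2357947691 · (2/11)^{10} = 1024/11 ≈ 93.09.


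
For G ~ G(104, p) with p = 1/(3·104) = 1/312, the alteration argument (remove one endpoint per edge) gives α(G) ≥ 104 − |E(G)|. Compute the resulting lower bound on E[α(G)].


E[|E(G)|] = C(104, 2)·p = 5356 · (1/312) = 103/6.
E[α(G)] ≥ n − E[|E(G)|] = 104 − 103/6 = 521/6.
Numerically: ≈ 86.833333.
(This is only a lower bound; the true E[α(G)] may be larger.)

E[α(G)] ≥ 521/6 ≈ 86.833333.


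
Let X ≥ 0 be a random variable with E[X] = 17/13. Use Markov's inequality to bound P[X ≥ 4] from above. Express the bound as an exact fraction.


μ = E[X] = 17/13, a = 4.
Markov: P[X ≥ 4] ≤ μ/a = (17/13)/4 = 17/52.
Numerically: ≈ 0.326923.
(Since a = 4 > μ = 1.307692, the bound 17/52 is < 1 and informative.)

P[X ≥ 4] ≤ 17/52 ≈ 0.326923.


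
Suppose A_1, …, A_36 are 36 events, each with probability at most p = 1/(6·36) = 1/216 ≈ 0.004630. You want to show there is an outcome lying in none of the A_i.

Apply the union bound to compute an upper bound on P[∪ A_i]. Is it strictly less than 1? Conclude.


Union bound: P[∪_{i=1}^{36} A_i] ≤ Σ_i P[A_i] ≤ 36·p = 36·(1/216) = 1/6.
Numerically: 1/6 ≈ 0.166667.
Is 1/6 < 1? YES.
Since P[∪ A_i] ≤ 1/6 < 1, the complement has P[∩ A_i^c] ≥ 1 − 1/6 = 5/6 > 0, so some outcome avoids every A_i.

36·p = 1/6 ≈ 0.166667; existence CERTIFIED by the union bound.


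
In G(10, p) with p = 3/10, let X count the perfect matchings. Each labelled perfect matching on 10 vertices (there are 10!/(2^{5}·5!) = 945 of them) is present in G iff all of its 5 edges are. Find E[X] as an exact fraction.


K_10 has 10!/(2^{5}·5!) = 945 labelled perfect matchings.
For each such perfect matching H, let X_H = 1 if all 5 edges of H are present in G. Then P[X_H = 1] = p^{5} = (3/10)^{5} = 243/100000.
By linearity of expectation: E[X] = Σ_H E[X_H] = 945 · p^{5} = 945 · 243/100000 = 45927/20000.
Numerically: E[X] ≈ 2.3.

E[X] = 945 · (3/10)^{5} = 45927/20000 ≈ 2.3.


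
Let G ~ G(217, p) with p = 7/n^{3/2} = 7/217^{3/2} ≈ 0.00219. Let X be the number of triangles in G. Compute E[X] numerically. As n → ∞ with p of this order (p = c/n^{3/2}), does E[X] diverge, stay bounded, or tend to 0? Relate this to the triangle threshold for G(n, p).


Number of potential triangles: C(217, 3) = 1679580.
Each occurs with probability p³ ≈ (0.00219)³ ≈ 1.05009e-08.
By linearity: E[X] = C(217, 3)·p³ ≈ 1679580 · 1.05009e-08 ≈ 0.018.
Since α = 3/2 > 1, p = c/n^{3/2} = o(1/n) is below the triangle threshold p ~ 1/n. Asymptotically E[X] ~ (c³/6)·n^{3(1−α)} = (7³/6)·n^{-1.5} → 0, so by Markov's inequality G has no triangles w.h.p.

E[X] ≈ 0.018; in regime p = Θ(1/n^{3/2}) E[X] tends to 0 (below the triangle threshold p ~ 1/n).


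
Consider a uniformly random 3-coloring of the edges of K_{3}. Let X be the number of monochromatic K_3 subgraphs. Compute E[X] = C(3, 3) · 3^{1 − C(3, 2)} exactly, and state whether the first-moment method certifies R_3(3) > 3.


E[X] = C(3, 3) · 3^{1 − 3} = 1 · 3^{−2} = 1/9.
As a reduced fraction: E[X] = 1/9 ≈ 0.1111.
Is E[X] < 1? YES.
Since E[X] < 1, there exists a 3-coloring of K_{3} with no monochromatic K_3; hence R_3(3) > 3.

E[X] = 1/9 ≈ 0.1111; E[X] < 1, so R_3(3) > 3.


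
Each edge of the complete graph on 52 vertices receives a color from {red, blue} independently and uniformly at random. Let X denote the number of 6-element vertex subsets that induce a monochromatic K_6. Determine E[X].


Let X = Σ_S X_S over the C(52, 6) = 20358520 subsets S of size 6, where X_S = 1 if the K_6 on S is monochromatic.
For a fixed S, the K_6 on S has C(6, 2) = 15 edges. P[all 15 edges red] = (1/2)^15, and likewise for blue, so P[monochromatic] = 2·(1/2)^15 = 2^{1 − 15} = 1/16384.
Summing: E[X] = C(52, 6) · 2^{1 − 15} = 20358520 · 1/16384 = 2544815/2048.
Numerically: E[X] ≈ 1242.5854.

E[X] = C(52,6)·2^(1−C(6,2)) = 2544815/2048 ≈ 1242.5854.


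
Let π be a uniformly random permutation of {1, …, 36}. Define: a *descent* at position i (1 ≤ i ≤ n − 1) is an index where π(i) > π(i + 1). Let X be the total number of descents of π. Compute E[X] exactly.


Write X = Σ X_I over i = 1, …, 35, with X_I the indicator of one descent.
There are 35 indicators.
For each fixed i, the pair (π(i), π(i+1)) is a uniformly random ordered pair of distinct values from {1, …, 36}; by symmetry P[π(i) > π(i+1)] = 1/2.
By linearity: E[X] = 35 · (1/2) = (36 − 1) · (1/2) = 35/2 ≈ 17.500.

E[X] = 35/2 = 17.500.


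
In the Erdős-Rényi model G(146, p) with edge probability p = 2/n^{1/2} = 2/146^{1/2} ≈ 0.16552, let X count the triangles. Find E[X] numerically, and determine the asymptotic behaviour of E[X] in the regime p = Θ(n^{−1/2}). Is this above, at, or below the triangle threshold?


Number of potential triangles: C(146, 3) = 508080.
Each occurs with probability p³ ≈ (0.16552)³ ≈ 4.5348268e-03.
By linearity: E[X] = C(146, 3)·p³ ≈ 508080 · 4.5348268e-03 ≈ 2304.05479.
Since α = 1/2 < 1, p = c/n^{1/2} ≫ 1/n is above the triangle threshold p ~ 1/n. Asymptotically E[X] ~ (c³/6)·n^{3(1−α)} = (2³/6)·n^{1.5} → ∞; triangles are abundant w.h.p.

E[X] ≈ 2304.05479; in regime p = Θ(1/n^{1/2}) E[X] diverges (above the triangle threshold p ~ 1/n).


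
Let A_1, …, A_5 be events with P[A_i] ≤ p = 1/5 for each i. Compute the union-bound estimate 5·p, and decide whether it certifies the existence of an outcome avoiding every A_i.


Union bound: P[∪_{i=1}^{5} A_i] ≤ Σ_i P[A_i] ≤ 5·p = 5·(1/5) = 1.
Numerically: 1 ≈ 1.0000.
Is 1 < 1? NO.
Since the bound 1 is ≥ 1, the union bound is uninformative here; it does NOT by itself certify existence.

5·p = 1 ≈ 1.0000; existence NOT certified by the union bound.


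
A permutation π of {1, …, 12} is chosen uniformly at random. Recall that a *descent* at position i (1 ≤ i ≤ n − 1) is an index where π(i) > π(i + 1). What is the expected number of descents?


Write X = Σ X_I over i = 1, …, 11, with X_I the indicator of one descent.
There are 11 indicators.
For each fixed i, the pair (π(i), π(i+1)) is a uniformly random ordered pair of distinct values from {1, …, 12}; by symmetry P[π(i) > π(i+1)] = 1/2.
By linearity: E[X] = 11 · (1/2) = (12 − 1) · (1/2) = 11/2 ≈ 5.500.

E[X] = 11/2 = 5.500.


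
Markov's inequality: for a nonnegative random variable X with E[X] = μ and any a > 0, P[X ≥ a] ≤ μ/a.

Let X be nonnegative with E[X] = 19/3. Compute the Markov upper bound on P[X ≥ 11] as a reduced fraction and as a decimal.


μ = E[X] = 19/3, a = 11.
Markov: P[X ≥ 11] ≤ μ/a = (19/3)/11 = 19/33.
Numerically: ≈ 0.5758.
(Since a = 11 > μ = 6.3333, the bound 19/33 is < 1 and informative.)

P[X ≥ 11] ≤ 19/33 ≈ 0.5758.


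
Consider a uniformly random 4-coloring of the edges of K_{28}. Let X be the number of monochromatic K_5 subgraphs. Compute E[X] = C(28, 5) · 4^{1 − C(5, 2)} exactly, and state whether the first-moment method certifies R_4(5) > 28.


E[X] = C(28, 5) · 4^{1 − 10} = 98280 · 4^{−9} = 98280/262144.
As a reduced fraction: E[X] = 12285/32768 ≈ 0.374908.
Is E[X] < 1? YES.
Since E[X] < 1, there exists a 4-coloring of K_{28} with no monochromatic K_5; hence R_4(5) > 28.

E[X] = 12285/32768 ≈ 0.374908; E[X] < 1, so R_4(5) > 28.


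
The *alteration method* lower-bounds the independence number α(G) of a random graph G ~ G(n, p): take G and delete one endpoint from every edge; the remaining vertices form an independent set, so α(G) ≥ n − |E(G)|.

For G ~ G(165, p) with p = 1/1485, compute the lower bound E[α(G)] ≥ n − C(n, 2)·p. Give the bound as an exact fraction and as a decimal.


E[|E(G)|] = C(165, 2)·p = 13530 · (1/1485) = 82/9.
E[α(G)] ≥ n − E[|E(G)|] = 165 − 82/9 = 1403/9.
Numerically: ≈ 155.888889.
(This is only a lower bound; the true E[α(G)] may be larger.)

E[α(G)] ≥ 1403/9 ≈ 155.888889.


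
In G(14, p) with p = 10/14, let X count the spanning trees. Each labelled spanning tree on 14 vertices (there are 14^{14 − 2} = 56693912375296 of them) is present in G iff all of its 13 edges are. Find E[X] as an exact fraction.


K_14 has 14^{14 − 2} = 56693912375296 labelled spanning trees.
For each such spanning tree H, let X_H = 1 if all 13 edges of H are present in G. Then P[X_H = 1] = p^{13} = (5/7)^{13} = 1220703125/96889010407.
By linearity: E[X] = Σ_H E[X_H] = 56693912375296 · p^{13} = 56693912375296 · 1220703125/96889010407 = 5000000000000/7.
Numerically: E[X] ≈ 7.1429e+11.

E[X] = 56693912375296 · (5/7)^{13} = 5000000000000/7 ≈ 7.1429e+11.


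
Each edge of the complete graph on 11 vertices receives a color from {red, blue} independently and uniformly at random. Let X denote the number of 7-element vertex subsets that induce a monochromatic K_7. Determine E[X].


Let X = Σ_S X_S over the C(11, 7) = 330 subsets S of size 7, where X_S = 1 if the K_7 on S is monochromatic.
For a fixed S, the K_7 on S has C(7, 2) = 21 edges. P[all 21 edges red] = (1/2)^21, and likewise for blue, so P[monochromatic] = 2·(1/2)^21 = 2^{1 − 21} = 1/1048576.
By linearity of expectation: E[X] = C(11, 7) · 2^{1 − 21} = 330 · 1/1048576 = 165/524288.
Numerically: E[X] ≈ 0.000315.

E[X] = C(11,7)·2^(1−C(7,2)) = 165/524288 ≈ 0.000315.


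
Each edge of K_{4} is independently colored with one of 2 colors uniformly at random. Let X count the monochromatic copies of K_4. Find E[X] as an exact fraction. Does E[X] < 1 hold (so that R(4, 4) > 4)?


E[X] = C(4, 4) · 2^{1 − 6} = 1 · 2^{−5} = 1/32.
As a reduced fraction: E[X] = 1/32 ≈ 0.031250.
Is E[X] < 1? YES.
Since E[X] < 1, there exists a 2-coloring of K_{4} with no monochromatic K_4; hence R(4, 4) > 4.

E[X] = 1/32 ≈ 0.031250; E[X] < 1, so R(4, 4) > 4.


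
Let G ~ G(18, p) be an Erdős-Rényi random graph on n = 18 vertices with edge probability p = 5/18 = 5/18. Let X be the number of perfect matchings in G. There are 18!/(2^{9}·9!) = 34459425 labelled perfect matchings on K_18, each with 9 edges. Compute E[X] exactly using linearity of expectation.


K_18 has 18!/(2^{9}·9!) = 34459425 labelled perfect matchings.
For each such perfect matching H, let X_H = 1 if all 9 edges of H are present in G. Then P[X_H = 1] = p^{9} = (5/18)^{9} = 1953125/198359290368.
By linearity: E[X] = Σ_H E[X_H] = 34459425 · p^{9} = 34459425 · 1953125/198359290368 = 830908203125/2448880128.
Numerically: E[X] ≈ 339.3.

E[X] = 34459425 · (5/18)^{9} = 830908203125/2448880128 ≈ 339.3.


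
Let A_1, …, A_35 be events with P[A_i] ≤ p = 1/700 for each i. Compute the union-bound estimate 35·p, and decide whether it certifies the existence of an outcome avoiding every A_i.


Union bound: P[∪_{i=1}^{35} A_i] ≤ Σ_i P[A_i] ≤ 35·p = 35·(1/700) = 1/20.
Numerically: 1/20 ≈ 0.050000.
Is 1/20 < 1? YES.
Since P[∪ A_i] ≤ 1/20 < 1, the complement has P[∩ A_i^c] ≥ 1 − 1/20 = 19/20 > 0, so some outcome avoids every A_i.

35·p = 1/20 ≈ 0.050000; existence CERTIFIED by the union bound.


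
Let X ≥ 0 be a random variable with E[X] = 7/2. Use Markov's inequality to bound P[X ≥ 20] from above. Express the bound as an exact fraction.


μ = E[X] = 7/2, a = 20.
Markov: P[X ≥ 20] ≤ μ/a = (7/2)/20 = 7/40.
Numerically: ≈ 0.1750.
(Since a = 20 > μ = 3.5000, the bound 7/40 is < 1 and informative.)

P[X ≥ 20] ≤ 7/40 ≈ 0.1750.


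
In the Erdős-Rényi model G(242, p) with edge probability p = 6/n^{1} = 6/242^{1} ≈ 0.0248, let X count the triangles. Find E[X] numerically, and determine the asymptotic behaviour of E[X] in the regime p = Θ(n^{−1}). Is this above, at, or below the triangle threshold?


Number of potential triangles: C(242, 3) = 2332880.
Each occurs with probability p³ ≈ (0.0248)³ ≈ 1.52408e-05.
By linearity: E[X] = C(242, 3)·p³ ≈ 2332880 · 1.52408e-05 ≈ 35.555.
Here α = 1, so p = 6/n is exactly at the triangle threshold p ~ 1/n. Asymptotically E[X] → c³/6 = 6³/6 = 36 ≈ 36.000, a bounded constant. In this regime the triangle count is asymptotically Poisson(c³/6).

E[X] ≈ 35.555; in regime p = Θ(1/n^{1}) E[X] stays bounded (at the triangle threshold p ~ 1/n).


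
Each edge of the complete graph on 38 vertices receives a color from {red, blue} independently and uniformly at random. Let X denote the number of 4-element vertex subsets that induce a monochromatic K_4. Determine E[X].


Let X = Σ_S X_S over the C(38, 4) = 73815 subsets S of size 4, where X_S = 1 if the K_4 on S is monochromatic.
For a fixed S, the K_4 on S has C(4, 2) = 6 edges. P[all 6 edges red] = (1/2)^6, and likewise for blue, so P[monochromatic] = 2·(1/2)^6 = 2^{1 − 6} = 1/32.
By linearity of expectation: E[X] = C(38, 4) · 2^{1 − 6} = 73815 · 1/32 = 73815/32.
Numerically: E[X] ≈ 2306.7188.

E[X] = C(38,4)·2^(1−C(4,2)) = 73815/32 ≈ 2306.7188.


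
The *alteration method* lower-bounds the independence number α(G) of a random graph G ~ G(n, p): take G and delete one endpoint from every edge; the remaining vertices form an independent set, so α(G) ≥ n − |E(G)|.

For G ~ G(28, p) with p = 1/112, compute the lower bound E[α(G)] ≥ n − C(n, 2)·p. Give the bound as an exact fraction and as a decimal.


E[|E(G)|] = C(28, 2)·p = 378 · (1/112) = 27/8.
E[α(G)] ≥ n − E[|E(G)|] = 28 − 27/8 = 197/8.
Numerically: ≈ 24.6250.
(This is only a lower bound; the true E[α(G)] may be larger.)

E[α(G)] ≥ 197/8 ≈ 24.6250.


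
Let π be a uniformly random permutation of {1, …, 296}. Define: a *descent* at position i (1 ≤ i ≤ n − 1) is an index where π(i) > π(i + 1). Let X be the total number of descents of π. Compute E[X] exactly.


Write X = Σ X_I over i = 1, …, 295, with X_I the indicator of one descent.
There are 295 indicators.
For each fixed i, the pair (π(i), π(i+1)) is a uniformly random ordered pair of distinct values from {1, …, 296}; by symmetry P[π(i) > π(i+1)] = 1/2.
By linearity: E[X] = 295 · (1/2) = (296 − 1) · (1/2) = 295/2 ≈ 147.50000.

E[X] = 295/2 = 147.50000.


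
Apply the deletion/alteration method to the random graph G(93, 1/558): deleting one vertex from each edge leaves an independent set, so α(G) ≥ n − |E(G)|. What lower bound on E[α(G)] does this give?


E[|E(G)|] = C(93, 2)·p = 4278 · (1/558) = 23/3.
E[α(G)] ≥ n − E[|E(G)|] = 93 − 23/3 = 256/3.
Numerically: ≈ 85.333333.
(This is only a lower bound; the true E[α(G)] may be larger.)

E[α(G)] ≥ 256/3 ≈ 85.333333.


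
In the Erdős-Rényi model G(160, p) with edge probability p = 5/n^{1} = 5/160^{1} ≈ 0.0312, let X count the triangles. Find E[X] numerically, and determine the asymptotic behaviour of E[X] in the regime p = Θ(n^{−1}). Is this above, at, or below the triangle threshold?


Number of potential triangles: C(160, 3) = 669920.
Each occurs with probability p³ ≈ (0.0312)³ ≈ 3.05176e-05.
By linearity: E[X] = C(160, 3)·p³ ≈ 669920 · 3.05176e-05 ≈ 20.444.
Here α = 1, so p = 5/n is exactly at the triangle threshold p ~ 1/n. Asymptotically E[X] → c³/6 = 5³/6 = 125/6 ≈ 20.833, a bounded constant. In this regime the triangle count is asymptotically Poisson(c³/6).

E[X] ≈ 20.444; in regime p = Θ(1/n^{1}) E[X] stays bounded (at the triangle threshold p ~ 1/n).


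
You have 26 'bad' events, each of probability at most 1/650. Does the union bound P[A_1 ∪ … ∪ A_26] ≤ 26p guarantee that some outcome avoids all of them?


Union bound: P[∪_{i=1}^{26} A_i] ≤ Σ_i P[A_i] ≤ 26·p = 26·(1/650) = 1/25.
Numerically: 1/25 ≈ 0.04000.
Is 1/25 < 1? YES.
Since P[∪ A_i] ≤ 1/25 < 1, the complement has P[∩ A_i^c] ≥ 1 − 1/25 = 24/25 > 0, so some outcome avoids every A_i.

26·p = 1/25 ≈ 0.04000; existence CERTIFIED by the union bound.


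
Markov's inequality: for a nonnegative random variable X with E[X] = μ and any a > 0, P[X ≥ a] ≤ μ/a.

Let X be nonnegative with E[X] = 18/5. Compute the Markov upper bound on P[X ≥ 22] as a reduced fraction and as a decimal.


μ = E[X] = 18/5, a = 22.
Markov: P[X ≥ 22] ≤ μ/a = (18/5)/22 = 9/55.
Numerically: ≈ 0.1636.
(Since a = 22 > μ = 3.6000, the bound 9/55 is < 1 and informative.)

P[X ≥ 22] ≤ 9/55 ≈ 0.1636.


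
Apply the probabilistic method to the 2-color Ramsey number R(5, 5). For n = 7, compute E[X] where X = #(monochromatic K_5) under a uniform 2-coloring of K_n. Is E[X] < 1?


E[X] = C(7, 5) · 2^{1 − 10} = 21 · 2^{−9} = 21/512.
As a reduced fraction: E[X] = 21/512 ≈ 0.0410.
Is E[X] < 1? YES.
Since E[X] < 1, there exists a 2-coloring of K_{7} with no monochromatic K_5; hence R(5, 5) > 7.

E[X] = 21/512 ≈ 0.0410; E[X] < 1, so R(5, 5) > 7.


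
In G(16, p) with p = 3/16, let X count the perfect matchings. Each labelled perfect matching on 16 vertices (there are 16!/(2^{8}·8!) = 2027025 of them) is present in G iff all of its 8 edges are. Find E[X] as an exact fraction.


K_16 has 16!/(2^{8}·8!) = 2027025 labelled perfect matchings.
For each such perfect matching H, let X_H = 1 if all 8 edges of H are present in G. Then P[X_H = 1] = p^{8} = (3/16)^{8} = 6561/4294967296.
By linearity: E[X] = Σ_H E[X_H] = 2027025 · p^{8} = 2027025 · 6561/4294967296 = 13299311025/4294967296.
Numerically: E[X] ≈ 3.0965.

E[X] = 2027025 · (3/16)^{8} = 13299311025/4294967296 ≈ 3.0965.


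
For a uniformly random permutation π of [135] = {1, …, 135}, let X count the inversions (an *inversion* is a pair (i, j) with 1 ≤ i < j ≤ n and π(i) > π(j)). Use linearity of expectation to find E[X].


Write X = Σ X_I over the C(135, 2) = 9045 pairs i < j, with X_I the indicator of one inversion.
There are 9045 indicators.
For each fixed pair i < j, the values π(i) and π(j) are two distinct elements of {1, …, 135} in uniformly random order; by symmetry P[π(i) > π(j)] = 1/2.
By linearity: E[X] = 9045 · (1/2) = C(135, 2) · (1/2) = 9045/2 = 9045/2 ≈ 4522.500000.

E[X] = 9045/2 = 4522.500000.


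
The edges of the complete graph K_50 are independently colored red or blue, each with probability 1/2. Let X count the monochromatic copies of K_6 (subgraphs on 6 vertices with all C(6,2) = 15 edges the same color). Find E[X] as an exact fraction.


Let X = Σ_S X_S over the C(50, 6) = 15890700 subsets S of size 6, where X_S = 1 if the K_6 on S is monochromatic.
For a fixed S, the K_6 on S has C(6, 2) = 15 edges. P[all 15 edges red] = (1/2)^15, and likewise for blue, so P[monochromatic] = 2·(1/2)^15 = 2^{1 − 15} = 1/16384.
By linearity: E[X] = C(50, 6) · 2^{1 − 15} = 15890700 · 1/16384 = 3972675/4096.
Numerically: E[X] ≈ 969.8914.

E[X] = C(50,6)·2^(1−C(6,2)) = 3972675/4096 ≈ 969.8914.


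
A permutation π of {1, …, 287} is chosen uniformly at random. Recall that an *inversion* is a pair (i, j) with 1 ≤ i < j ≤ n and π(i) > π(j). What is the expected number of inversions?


Write X = Σ X_I over the C(287, 2) = 41041 pairs i < j, with X_I the indicator of one inversion.
There are 41041 indicators.
For each fixed pair i < j, the values π(i) and π(j) are two distinct elements of {1, …, 287} in uniformly random order; by symmetry P[π(i) > π(j)] = 1/2.
By linearity: E[X] = 41041 · (1/2) = C(287, 2) · (1/2) = 41041/2 = 41041/2 ≈ 20520.500000.

E[X] = 41041/2 = 20520.500000.
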